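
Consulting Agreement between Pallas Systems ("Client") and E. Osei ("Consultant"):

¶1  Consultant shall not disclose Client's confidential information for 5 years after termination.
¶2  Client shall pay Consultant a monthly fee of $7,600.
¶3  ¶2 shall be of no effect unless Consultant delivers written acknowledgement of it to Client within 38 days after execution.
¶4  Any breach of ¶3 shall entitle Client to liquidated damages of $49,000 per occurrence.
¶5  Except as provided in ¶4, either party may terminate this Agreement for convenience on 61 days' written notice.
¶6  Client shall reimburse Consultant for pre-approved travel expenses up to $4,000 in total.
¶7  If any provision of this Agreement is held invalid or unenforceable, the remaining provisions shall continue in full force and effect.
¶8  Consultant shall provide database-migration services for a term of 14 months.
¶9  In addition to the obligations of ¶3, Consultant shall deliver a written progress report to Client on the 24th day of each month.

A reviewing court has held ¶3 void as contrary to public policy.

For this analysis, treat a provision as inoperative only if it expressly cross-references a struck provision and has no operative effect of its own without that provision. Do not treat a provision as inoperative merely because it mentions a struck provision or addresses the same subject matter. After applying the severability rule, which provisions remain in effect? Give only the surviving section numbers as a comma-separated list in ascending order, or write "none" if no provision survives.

¶3 is struck. ¶4 operates only by reference to ¶3, so it falls with ¶3. Although ¶9 refers to ¶3, its operative terms do not depend on ¶3, so it remains in effect. Although ¶5 refers to ¶4, its operative terms do not depend on ¶4, so it remains in effect. Under the severability clause in ¶7, the remaining provisions continue in force. ¶1, ¶2, ¶5, ¶6, ¶7, ¶8, and ¶9 remain in effect.

1, 2, 5, 6, 7, 8, 9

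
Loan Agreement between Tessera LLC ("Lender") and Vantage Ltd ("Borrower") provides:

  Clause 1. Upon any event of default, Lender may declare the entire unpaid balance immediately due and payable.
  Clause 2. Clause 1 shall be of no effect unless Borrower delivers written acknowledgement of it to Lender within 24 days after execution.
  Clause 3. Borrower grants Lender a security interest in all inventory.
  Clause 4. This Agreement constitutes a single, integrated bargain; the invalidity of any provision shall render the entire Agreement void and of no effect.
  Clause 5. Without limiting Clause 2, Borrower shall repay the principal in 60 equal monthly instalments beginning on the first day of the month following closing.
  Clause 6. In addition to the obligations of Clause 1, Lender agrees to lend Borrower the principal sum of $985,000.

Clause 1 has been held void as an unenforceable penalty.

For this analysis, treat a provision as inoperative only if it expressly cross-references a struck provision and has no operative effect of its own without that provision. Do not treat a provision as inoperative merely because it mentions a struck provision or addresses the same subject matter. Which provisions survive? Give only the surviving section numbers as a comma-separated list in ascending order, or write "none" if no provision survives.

none

Clause 1 is struck. Clause 2 operates only by reference to Clause 1, so it falls with Clause 1. Clause 4 provides that the Agreement is not severable, so the invalidity of any one provision voids the entire Agreement. No provision of the Agreement survives.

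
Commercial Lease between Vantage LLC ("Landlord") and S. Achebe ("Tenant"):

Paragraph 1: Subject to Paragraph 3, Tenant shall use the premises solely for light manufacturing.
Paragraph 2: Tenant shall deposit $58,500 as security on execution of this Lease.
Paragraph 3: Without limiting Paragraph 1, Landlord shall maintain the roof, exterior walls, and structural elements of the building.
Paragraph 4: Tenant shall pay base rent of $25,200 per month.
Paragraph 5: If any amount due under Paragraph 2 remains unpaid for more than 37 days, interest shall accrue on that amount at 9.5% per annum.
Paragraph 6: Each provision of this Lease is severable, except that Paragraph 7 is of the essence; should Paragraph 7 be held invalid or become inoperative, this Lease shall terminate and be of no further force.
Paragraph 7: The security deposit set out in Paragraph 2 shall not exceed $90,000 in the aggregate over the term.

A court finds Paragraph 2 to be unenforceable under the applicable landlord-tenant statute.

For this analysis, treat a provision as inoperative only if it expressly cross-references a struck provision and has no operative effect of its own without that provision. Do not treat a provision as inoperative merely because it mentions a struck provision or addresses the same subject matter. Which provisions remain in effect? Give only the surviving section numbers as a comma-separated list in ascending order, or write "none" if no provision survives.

Paragraph 2 is struck. Paragraph 5 operates only by reference to Paragraph 2, so it falls with Paragraph 2. The whole of Paragraph 7 is the aggregate cap on the security deposit, defined by reference to Paragraph 2, so Paragraph 7 cannot stand once Paragraph 2 is removed. Paragraph 6 makes Paragraph 7 an essential term, and Paragraph 7 has been rendered inoperative by the cascade; under Paragraph 6, the entire Lease is therefore void. No provision of the Lease survives.

none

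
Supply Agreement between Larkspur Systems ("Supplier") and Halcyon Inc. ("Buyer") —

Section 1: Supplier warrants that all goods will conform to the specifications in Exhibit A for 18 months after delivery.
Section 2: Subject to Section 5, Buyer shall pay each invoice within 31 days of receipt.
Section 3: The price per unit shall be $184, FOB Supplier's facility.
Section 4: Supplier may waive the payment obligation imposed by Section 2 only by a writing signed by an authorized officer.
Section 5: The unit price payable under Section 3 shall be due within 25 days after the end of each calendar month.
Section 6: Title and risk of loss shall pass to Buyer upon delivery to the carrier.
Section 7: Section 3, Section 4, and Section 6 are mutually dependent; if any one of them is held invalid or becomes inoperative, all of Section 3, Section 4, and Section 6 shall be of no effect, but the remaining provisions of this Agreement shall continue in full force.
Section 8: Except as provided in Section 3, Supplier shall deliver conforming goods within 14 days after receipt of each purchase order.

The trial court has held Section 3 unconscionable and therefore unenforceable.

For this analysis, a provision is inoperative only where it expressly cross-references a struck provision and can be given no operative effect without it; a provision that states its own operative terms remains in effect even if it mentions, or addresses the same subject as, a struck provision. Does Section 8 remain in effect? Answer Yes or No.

Yes

Section 3 is struck. Section 5 has no operative effect of its own apart from Section 3 and is therefore inoperative. Section 2 mentions Section 5 but its own obligation stands independently of Section 5, so Section 2 is not affected. Although Section 8 refers to Section 3, its operative terms do not depend on Section 3, so it remains in effect. Section 7 declares Section 3, Section 4, and Section 6 mutually dependent; since one of them has fallen, all of them are of no effect. That brings down Section 4 and Section 6 as well. The remainder continues in force under Section 7. The provisions still in force are Section 1, Section 2, Section 7, and Section 8. Section 8 is among the surviving provisions, so the answer is yes.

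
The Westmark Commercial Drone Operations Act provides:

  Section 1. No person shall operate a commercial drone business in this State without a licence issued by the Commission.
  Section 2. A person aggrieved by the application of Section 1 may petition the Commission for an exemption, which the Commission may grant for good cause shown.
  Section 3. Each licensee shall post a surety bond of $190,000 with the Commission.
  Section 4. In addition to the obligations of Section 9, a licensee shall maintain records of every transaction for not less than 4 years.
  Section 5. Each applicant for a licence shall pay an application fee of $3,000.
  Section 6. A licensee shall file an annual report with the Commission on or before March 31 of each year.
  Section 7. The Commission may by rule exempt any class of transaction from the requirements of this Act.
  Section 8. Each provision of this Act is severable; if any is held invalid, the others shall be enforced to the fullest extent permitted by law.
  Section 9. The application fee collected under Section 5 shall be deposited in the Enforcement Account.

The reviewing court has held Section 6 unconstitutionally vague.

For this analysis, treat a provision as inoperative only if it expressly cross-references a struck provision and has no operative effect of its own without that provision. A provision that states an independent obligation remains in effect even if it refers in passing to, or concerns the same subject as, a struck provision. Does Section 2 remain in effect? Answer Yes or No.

Section 6 is struck. Nothing else in the Act is defined by reference to Section 6. Section 8 is a severability clause and preserves every provision that can still be given independent effect. That leaves Section 1, Section 2, Section 3, Section 4, Section 5, Section 7, Section 8, and Section 9 in effect. Section 2 is among the surviving provisions, so the answer is yes.

Yes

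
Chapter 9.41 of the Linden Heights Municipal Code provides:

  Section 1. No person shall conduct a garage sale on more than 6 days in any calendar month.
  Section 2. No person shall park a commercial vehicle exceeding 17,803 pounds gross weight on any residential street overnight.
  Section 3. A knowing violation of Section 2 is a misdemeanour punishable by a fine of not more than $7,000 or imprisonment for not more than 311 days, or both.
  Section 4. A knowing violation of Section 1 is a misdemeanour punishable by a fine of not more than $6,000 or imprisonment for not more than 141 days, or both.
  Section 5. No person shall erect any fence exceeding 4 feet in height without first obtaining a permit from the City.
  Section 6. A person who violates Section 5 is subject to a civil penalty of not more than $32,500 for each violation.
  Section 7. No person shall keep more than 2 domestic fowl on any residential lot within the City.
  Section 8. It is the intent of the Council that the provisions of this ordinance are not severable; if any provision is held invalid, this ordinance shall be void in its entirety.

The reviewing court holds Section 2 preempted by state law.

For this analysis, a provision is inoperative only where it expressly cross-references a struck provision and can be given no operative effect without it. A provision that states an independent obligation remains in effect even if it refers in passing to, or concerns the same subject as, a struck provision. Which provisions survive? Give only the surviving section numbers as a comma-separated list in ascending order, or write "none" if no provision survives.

none

Section 2 is struck. Section 3 has no operative effect of its own apart from Section 2 and is therefore inoperative. Section 8 provides that the ordinance is not severable, so the invalidity of any one provision voids the entire ordinance. No provision of the ordinance survives.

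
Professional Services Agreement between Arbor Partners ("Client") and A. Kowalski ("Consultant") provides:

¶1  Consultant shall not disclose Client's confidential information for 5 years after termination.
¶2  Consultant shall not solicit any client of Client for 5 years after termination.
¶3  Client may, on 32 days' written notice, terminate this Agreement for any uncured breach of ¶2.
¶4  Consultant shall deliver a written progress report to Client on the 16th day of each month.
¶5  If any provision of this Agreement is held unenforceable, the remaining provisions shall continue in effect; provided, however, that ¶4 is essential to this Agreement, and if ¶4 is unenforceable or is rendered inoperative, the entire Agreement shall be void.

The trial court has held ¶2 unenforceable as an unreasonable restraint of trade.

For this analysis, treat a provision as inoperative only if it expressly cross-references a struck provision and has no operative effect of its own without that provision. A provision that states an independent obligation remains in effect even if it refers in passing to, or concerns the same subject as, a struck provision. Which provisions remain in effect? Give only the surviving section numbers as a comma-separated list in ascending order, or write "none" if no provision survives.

¶2 is struck. ¶3 merely fixes the termination right for breach of ¶2; with ¶2 gone it has nothing to operate on and falls away. ¶5 makes ¶4 an essential term, but ¶4 is unaffected, so the severability proviso in ¶5 preserves the remaining provisions. The provisions still in force are ¶1, ¶4, and ¶5.

1, 4, 5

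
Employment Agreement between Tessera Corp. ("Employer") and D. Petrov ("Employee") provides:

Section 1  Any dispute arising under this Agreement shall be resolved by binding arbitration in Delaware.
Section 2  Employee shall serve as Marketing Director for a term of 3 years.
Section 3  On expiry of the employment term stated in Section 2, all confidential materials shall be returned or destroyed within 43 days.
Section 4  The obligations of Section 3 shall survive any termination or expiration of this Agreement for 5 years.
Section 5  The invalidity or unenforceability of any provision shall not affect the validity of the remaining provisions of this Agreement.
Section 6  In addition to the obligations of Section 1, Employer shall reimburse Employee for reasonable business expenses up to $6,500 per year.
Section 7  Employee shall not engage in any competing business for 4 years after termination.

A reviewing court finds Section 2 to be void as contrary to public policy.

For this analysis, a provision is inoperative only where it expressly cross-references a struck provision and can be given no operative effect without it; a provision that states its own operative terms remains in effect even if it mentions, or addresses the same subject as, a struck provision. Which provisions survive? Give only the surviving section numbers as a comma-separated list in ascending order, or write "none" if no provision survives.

1, 5, 6, 7

Section 2 is struck. Section 3 merely fixes the return obligation tied to Section 2; with Section 2 gone it has nothing to operate on and falls away. Section 4 has no operative effect of its own apart from Section 3 and is therefore inoperative. Under the severability clause in Section 5, the remaining provisions continue in force. Section 1, Section 5, Section 6, and Section 7 remain in effect.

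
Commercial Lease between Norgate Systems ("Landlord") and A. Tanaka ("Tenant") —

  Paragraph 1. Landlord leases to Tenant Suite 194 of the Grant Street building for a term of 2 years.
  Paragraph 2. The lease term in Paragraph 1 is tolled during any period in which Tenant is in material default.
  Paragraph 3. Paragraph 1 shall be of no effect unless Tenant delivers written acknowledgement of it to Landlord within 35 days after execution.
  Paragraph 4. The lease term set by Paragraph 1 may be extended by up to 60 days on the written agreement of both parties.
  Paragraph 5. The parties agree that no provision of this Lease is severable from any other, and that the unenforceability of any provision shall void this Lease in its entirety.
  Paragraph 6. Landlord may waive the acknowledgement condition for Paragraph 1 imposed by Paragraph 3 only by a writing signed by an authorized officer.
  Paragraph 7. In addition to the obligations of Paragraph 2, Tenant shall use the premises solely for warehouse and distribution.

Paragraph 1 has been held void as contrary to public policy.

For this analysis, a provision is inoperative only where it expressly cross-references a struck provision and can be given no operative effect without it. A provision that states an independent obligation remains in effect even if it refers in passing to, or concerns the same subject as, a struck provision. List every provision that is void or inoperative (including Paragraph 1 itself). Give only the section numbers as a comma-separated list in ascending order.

1, 2, 3, 4, 5, 6, 7

Paragraph 1 is struck. Paragraph 2 has no operative effect of its own apart from Paragraph 1 and is therefore inoperative. The only function of Paragraph 3 is the acknowledgement condition for Paragraph 1, so it cannot stand once Paragraph 1 is removed. The whole of Paragraph 4 is the extension of the lease term, defined by reference to Paragraph 1, so Paragraph 4 cannot stand once Paragraph 1 is removed. Paragraph 6 merely fixes the waiver condition for Paragraph 3; with Paragraph 3 gone it has nothing to operate on and falls away. Paragraph 5 provides that the Lease is not severable, so the invalidity of any one provision voids the entire Lease. No provision of the Lease survives.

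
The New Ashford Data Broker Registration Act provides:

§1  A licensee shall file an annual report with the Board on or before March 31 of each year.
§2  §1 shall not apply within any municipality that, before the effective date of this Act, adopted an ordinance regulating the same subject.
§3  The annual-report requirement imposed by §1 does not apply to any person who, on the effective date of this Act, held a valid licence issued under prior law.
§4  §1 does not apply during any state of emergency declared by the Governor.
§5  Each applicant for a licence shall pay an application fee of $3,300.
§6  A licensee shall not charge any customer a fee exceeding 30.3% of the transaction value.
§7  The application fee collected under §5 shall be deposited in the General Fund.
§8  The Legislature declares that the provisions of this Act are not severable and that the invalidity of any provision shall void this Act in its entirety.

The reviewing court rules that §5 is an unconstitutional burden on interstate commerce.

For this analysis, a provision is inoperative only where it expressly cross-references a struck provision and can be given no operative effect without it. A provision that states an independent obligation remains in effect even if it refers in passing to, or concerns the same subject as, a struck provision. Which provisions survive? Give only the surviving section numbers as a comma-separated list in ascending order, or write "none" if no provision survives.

none

§5 is struck. The whole of §7 is the disposition of the application fee, defined by reference to §5, so §7 cannot stand once §5 is removed. §8 provides that the Act is not severable, so the invalidity of any one provision voids the entire Act. No provision of the Act survives.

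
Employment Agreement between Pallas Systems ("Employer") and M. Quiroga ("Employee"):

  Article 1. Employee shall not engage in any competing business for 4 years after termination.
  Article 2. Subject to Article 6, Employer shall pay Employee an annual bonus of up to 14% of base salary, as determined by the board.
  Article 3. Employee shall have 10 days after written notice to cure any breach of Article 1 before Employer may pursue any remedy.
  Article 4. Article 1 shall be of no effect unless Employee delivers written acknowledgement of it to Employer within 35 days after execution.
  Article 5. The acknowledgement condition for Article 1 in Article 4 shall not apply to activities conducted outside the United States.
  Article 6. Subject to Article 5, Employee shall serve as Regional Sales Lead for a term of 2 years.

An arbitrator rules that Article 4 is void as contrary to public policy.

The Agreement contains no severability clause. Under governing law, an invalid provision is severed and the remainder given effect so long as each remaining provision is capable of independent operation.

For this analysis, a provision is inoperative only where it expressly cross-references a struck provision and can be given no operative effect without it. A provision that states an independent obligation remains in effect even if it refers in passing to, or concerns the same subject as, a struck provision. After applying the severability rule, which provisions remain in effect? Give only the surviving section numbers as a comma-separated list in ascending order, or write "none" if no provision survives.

1, 2, 3, 6

Article 4 is struck. Article 5 does nothing except set the carve-out from the acknowledgement condition for Article 1 by reference to Article 4; with Article 4 gone it has no independent effect and is inoperative. Article 6 mentions Article 5 but its own obligation stands independently of Article 5, so Article 6 is not affected. With no severability clause, the stated default rule severs what cannot stand and enforces each remaining provision that can operate on its own. That leaves Article 1, Article 2, Article 3, and Article 6 in effect.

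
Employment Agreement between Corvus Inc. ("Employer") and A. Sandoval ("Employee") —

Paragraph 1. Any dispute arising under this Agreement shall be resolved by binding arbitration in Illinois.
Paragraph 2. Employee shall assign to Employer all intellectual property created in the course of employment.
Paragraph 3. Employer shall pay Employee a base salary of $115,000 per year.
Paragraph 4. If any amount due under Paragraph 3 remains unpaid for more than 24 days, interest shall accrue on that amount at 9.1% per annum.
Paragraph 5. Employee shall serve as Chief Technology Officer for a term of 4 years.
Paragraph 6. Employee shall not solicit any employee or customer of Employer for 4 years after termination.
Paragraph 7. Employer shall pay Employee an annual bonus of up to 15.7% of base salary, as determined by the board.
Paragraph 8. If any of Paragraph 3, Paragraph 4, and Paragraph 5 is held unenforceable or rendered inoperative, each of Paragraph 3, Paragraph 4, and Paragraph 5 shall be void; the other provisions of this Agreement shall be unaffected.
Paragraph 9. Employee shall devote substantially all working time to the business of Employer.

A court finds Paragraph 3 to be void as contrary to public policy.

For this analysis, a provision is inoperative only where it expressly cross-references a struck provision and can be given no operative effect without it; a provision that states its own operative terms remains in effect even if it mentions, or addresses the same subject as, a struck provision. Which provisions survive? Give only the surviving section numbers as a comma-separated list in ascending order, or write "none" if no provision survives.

Paragraph 3 is struck. Paragraph 4 operates only by reference to Paragraph 3, so it falls with Paragraph 3. Paragraph 8 declares Paragraph 3, Paragraph 4, and Paragraph 5 mutually dependent; since one of them has fallen, all of them are of no effect. That brings down Paragraph 5 as well. The remainder continues in force under Paragraph 8. That leaves Paragraph 1, Paragraph 2, Paragraph 6, Paragraph 7, Paragraph 8, and Paragraph 9 in effect.

1, 2, 6, 7, 8, 9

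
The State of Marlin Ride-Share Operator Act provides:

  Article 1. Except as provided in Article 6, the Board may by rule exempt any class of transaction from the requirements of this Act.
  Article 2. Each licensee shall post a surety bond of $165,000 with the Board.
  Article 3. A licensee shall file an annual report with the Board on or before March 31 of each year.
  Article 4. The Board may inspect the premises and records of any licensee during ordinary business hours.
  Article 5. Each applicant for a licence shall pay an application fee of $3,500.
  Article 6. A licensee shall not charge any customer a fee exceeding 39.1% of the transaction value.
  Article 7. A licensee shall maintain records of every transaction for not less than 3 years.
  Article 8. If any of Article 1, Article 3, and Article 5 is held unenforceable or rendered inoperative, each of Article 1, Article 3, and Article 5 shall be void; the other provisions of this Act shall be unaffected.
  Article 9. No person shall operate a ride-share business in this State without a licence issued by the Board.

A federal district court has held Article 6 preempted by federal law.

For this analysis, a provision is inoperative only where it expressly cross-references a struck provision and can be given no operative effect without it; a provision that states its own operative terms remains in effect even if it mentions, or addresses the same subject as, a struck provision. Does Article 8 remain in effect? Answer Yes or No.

Article 6 is struck. Article 1 mentions Article 6 but its own obligation stands independently of Article 6, so Article 1 is not affected. Nothing else in the Act is defined by reference to Article 6. Article 8 ties Article 1, Article 3, and Article 5 together, but none of those is affected here; the remaining provisions continue in force under Article 8. The provisions still in force are Article 1, Article 2, Article 3, Article 4, Article 5, Article 7, Article 8, and Article 9. Article 8 is among the surviving provisions, so the answer is yes.

Yes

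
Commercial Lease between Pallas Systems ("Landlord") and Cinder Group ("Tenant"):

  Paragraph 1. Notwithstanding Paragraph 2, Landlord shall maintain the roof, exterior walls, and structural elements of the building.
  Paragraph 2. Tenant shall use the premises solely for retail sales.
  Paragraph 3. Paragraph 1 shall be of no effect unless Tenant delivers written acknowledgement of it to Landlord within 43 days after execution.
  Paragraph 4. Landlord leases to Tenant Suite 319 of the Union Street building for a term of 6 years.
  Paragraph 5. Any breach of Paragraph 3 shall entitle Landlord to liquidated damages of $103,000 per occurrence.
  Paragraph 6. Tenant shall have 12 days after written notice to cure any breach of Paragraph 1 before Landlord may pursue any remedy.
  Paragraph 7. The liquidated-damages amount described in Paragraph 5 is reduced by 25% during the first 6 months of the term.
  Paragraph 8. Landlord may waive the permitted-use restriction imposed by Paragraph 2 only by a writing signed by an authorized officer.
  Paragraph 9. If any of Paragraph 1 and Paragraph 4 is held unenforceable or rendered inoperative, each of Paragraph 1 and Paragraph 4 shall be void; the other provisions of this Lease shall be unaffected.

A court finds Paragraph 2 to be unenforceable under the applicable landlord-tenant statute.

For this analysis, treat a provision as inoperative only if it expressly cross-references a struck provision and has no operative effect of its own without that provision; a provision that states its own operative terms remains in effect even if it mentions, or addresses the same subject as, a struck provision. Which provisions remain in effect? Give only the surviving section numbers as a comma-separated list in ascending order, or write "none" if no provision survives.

1, 3, 4, 5, 6, 7, 9

Paragraph 2 is struck. The only function of Paragraph 8 is the waiver condition for Paragraph 2, so it cannot stand once Paragraph 2 is removed. Paragraph 1 mentions Paragraph 2 but its own obligation stands independently of Paragraph 2, so Paragraph 1 is not affected. Paragraph 9 ties Paragraph 1 and Paragraph 4 together, but none of those is affected here; the remaining provisions continue in force under Paragraph 9. Paragraph 1, Paragraph 3, Paragraph 4, Paragraph 5, Paragraph 6, Paragraph 7, and Paragraph 9 remain in effect.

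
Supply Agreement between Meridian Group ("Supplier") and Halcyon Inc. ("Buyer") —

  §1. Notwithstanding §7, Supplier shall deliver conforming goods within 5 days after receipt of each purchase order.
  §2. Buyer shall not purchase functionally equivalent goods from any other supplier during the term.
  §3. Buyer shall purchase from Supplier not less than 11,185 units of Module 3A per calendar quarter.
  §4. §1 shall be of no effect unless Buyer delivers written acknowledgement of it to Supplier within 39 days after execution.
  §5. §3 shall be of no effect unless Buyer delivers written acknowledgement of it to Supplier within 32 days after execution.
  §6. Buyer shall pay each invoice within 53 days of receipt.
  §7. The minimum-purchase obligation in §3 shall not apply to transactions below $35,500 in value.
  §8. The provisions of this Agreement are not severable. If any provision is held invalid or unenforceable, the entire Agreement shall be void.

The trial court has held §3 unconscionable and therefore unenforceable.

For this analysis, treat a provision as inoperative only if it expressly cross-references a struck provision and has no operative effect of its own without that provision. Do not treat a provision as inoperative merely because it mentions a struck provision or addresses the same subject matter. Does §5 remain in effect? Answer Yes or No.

§3 is struck. §5 merely fixes the acknowledgement condition for §3; with §3 gone it has nothing to operate on and falls away. §7 has no operative effect of its own apart from §3 and is therefore inoperative. §8 provides that the Agreement is not severable, so the invalidity of any one provision voids the entire Agreement. No provision of the Agreement survives. §5 is among the inoperative provisions, so the answer is no.

No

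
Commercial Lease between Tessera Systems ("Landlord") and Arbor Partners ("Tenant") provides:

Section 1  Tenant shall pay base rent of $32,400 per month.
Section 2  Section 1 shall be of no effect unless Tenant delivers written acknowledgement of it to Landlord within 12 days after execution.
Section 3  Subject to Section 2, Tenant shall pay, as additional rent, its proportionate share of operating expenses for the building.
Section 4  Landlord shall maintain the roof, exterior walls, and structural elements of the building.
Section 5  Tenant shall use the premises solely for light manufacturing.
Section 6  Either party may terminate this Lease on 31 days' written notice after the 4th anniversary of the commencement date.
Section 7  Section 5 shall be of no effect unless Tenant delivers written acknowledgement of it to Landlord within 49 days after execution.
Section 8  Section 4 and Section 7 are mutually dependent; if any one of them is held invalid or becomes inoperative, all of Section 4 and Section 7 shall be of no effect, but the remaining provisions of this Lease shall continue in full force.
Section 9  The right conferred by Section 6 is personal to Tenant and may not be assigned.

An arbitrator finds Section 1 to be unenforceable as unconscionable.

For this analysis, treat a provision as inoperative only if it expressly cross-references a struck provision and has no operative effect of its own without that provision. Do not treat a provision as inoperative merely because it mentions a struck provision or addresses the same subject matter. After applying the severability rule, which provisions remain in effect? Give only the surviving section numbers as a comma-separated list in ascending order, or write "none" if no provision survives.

Section 1 is struck. Section 2 merely fixes the acknowledgement condition for Section 1; with Section 1 gone it has nothing to operate on and falls away. Although Section 3 refers to Section 2, its operative terms do not depend on Section 2, so it remains in effect. Section 8 ties Section 4 and Section 7 together, but none of those is affected here; the remaining provisions continue in force under Section 8. The provisions still in force are Section 3, Section 4, Section 5, Section 6, Section 7, Section 8, and Section 9.

3, 4, 5, 6, 7, 8, 9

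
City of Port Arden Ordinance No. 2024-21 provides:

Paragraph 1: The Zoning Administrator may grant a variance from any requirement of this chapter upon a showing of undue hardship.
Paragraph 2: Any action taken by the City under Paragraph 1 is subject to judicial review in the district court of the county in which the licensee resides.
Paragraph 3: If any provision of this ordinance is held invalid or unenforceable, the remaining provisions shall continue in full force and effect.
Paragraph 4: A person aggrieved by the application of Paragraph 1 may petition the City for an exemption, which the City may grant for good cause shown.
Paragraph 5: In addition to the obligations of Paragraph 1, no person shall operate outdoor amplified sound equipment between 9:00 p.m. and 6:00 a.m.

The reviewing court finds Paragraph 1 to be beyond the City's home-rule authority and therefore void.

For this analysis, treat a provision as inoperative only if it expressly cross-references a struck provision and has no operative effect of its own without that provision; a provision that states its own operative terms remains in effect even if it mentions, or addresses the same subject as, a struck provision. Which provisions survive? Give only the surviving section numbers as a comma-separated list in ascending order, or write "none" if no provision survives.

Paragraph 1 is struck. Paragraph 2 merely fixes the judicial-review right for Paragraph 1; with Paragraph 1 gone it has nothing to operate on and falls away. Paragraph 4 has no operative effect of its own apart from Paragraph 1 and is therefore inoperative. Although Paragraph 5 refers to Paragraph 1, its operative terms do not depend on Paragraph 1, so it remains in effect. Under the severability clause in Paragraph 3, the remaining provisions continue in force. The provisions still in force are Paragraph 3 and Paragraph 5.

3, 5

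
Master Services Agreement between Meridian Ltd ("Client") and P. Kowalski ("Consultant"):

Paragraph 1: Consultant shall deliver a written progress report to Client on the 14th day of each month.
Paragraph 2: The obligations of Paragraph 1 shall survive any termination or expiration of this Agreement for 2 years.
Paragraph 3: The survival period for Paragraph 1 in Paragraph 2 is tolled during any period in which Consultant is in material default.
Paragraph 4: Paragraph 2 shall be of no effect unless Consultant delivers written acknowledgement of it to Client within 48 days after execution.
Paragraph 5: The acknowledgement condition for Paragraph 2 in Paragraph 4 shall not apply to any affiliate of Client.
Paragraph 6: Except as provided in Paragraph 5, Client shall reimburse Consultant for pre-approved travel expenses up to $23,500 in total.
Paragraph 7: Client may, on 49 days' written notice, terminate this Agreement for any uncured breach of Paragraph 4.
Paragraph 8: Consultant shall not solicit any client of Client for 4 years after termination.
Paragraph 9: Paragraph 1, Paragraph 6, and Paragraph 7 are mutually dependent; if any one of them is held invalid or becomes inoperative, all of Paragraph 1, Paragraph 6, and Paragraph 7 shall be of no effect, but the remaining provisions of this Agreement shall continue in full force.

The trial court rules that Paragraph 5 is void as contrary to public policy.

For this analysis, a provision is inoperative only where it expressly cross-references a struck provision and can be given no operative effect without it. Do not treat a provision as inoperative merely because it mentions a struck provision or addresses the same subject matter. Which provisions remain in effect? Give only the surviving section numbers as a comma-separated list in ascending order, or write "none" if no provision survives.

Paragraph 5 is struck. Although Paragraph 6 refers to Paragraph 5, its operative terms do not depend on Paragraph 5, so it remains in effect. Nothing else in the Agreement is defined by reference to Paragraph 5. Paragraph 9 ties Paragraph 1, Paragraph 6, and Paragraph 7 together, but none of those is affected here; the remaining provisions continue in force under Paragraph 9. The provisions still in force are Paragraph 1, Paragraph 2, Paragraph 3, Paragraph 4, Paragraph 6, Paragraph 7, Paragraph 8, and Paragraph 9.

1, 2, 3, 4, 6, 7, 8, 9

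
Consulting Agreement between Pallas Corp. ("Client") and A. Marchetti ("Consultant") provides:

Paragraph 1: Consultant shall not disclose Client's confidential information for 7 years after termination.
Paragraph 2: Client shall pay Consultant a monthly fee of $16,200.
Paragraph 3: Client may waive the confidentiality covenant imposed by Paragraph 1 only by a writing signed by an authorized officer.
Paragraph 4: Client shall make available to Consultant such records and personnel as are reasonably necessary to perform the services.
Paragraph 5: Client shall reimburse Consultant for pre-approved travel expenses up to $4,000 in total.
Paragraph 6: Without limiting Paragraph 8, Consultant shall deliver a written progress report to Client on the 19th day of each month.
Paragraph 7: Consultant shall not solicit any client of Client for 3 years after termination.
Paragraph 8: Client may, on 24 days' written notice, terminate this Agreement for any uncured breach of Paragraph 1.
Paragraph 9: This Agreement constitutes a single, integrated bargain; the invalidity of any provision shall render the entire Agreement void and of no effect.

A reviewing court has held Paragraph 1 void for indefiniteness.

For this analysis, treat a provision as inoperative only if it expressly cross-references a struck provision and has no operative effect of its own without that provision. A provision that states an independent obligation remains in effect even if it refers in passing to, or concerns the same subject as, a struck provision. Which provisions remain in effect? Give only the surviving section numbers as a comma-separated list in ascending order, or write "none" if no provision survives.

Paragraph 1 is struck. Paragraph 3 has no operative effect of its own apart from Paragraph 1 and is therefore inoperative. Paragraph 8 has no operative effect of its own apart from Paragraph 1 and is therefore inoperative. Paragraph 9 provides that the Agreement is not severable, so the invalidity of any one provision voids the entire Agreement. No provision of the Agreement survives.

none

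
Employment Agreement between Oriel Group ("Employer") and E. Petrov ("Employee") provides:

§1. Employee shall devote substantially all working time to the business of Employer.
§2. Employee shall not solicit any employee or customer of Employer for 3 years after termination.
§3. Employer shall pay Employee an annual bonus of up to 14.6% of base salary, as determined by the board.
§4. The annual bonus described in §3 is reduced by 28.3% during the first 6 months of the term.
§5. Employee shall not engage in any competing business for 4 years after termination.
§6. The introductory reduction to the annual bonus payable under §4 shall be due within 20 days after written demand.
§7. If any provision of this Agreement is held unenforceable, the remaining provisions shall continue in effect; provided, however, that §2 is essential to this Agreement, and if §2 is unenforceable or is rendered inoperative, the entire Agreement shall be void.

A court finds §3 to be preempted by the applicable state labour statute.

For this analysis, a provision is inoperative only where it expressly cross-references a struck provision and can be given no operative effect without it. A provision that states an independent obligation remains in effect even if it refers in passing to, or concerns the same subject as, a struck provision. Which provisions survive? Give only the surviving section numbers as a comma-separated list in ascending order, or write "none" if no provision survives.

1, 2, 5, 7

§3 is struck. The whole of §4 is the introductory reduction to the annual bonus, defined by reference to §3, so §4 cannot stand once §3 is removed. §6 does nothing except set the payment deadline for the introductory reduction to the annual bonus by reference to §4; with §4 gone it has no independent effect and is inoperative. §7 makes §2 an essential term, but §2 is unaffected, so the severability proviso in §7 preserves the remaining provisions. The provisions still in force are §1, §2, §5, and §7.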